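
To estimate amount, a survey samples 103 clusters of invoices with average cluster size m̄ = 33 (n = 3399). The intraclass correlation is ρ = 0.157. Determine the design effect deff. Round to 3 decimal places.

6.024

deff = 1 + (33 − 1)·0.157 = 1 + 5.024 = 6.024.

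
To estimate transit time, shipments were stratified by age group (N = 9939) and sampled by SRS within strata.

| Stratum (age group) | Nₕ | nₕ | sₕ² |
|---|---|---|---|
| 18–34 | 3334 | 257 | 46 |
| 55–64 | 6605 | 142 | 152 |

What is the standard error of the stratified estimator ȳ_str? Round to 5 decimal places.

0.69366

Var(ȳ_str) = Σₕ Wₕ²(1 − fₕ)sₕ²/nₕ with Wₕ = Nₕ/N, N = 9939.
18–34: Wₕ = 0.33544622; term = 0.33544622²·(1 − 0.07708458)·46/257 = 0.01858799.
55–64: Wₕ = 0.66455378; term = 0.66455378²·(1 − 0.02149886)·152/142 = 0.46256934.
Sum = 0.48115733.
SE = √(0.48115733) = 0.69366.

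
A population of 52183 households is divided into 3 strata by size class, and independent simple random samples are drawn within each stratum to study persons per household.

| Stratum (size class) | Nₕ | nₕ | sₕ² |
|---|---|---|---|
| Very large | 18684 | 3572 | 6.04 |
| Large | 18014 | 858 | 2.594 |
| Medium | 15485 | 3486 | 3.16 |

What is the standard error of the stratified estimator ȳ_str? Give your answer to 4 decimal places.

0.0241

Var(ȳ_str) = Σₕ Wₕ²(1 − fₕ)sₕ²/nₕ with Wₕ = Nₕ/N, N = 52183.
Very large: Wₕ = 0.35804764; term = 0.35804764²·(1 − 0.19117962)·6.04/3572 = 1.753312 × 10^-4.
Large: Wₕ = 0.34520821; term = 0.34520821²·(1 − 0.04762962)·2.594/858 = 3.4312376 × 10^-4.
Medium: Wₕ = 0.29674415; term = 0.29674415²·(1 − 0.22512108)·3.16/3486 = 6.1852588 × 10^-5.
Sum = 5.8030755 × 10^-4.
SE = √(5.8030755 × 10^-4) = 0.0241.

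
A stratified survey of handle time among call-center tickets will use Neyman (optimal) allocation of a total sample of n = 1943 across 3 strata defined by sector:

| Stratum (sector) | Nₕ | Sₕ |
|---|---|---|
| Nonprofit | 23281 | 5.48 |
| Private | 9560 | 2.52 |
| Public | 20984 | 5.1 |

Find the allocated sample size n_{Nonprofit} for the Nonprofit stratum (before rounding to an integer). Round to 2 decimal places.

958.24

Neyman allocation: nₕ = n·NₕSₕ / Σⱼ NⱼSⱼ.
Σ NⱼSⱼ = 23281·5.48 + 9560·2.52 + 20984·5.1 = 258689.48.
n_{Nonprofit} = 1943·23281·5.48 / 258689.48 = 958.24.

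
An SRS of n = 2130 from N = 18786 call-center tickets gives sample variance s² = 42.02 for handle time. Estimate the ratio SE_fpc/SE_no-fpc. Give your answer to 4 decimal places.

0.9416

f = n/N = 2130/18786 = 0.11338231.
SE_no-fpc = √(s²/n) = 0.14045533; SE_fpc = √((1−f)s²/n) = 0.13225327.
Ratio = √(1−f) = 0.94160379.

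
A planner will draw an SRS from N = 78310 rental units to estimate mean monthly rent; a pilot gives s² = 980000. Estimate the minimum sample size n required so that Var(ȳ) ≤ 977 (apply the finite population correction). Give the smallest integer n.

991

Without fpc, n₀ = s²/D = 980000/977 = 1003.0706.
With fpc, (1 − n/N)·s²/n ≤ D requires n ≥ n₀/(1 + n₀/N) = 1003.0706/(1 + 1003.0706/78310) = 990.3848.
Rounding up, n = 991.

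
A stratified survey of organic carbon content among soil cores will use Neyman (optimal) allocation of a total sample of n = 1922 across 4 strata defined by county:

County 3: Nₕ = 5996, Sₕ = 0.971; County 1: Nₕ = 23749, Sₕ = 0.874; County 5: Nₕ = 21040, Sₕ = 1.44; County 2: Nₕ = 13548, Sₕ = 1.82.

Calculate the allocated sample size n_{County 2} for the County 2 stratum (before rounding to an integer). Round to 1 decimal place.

Neyman allocation: nₕ = n·NₕSₕ / Σⱼ NⱼSⱼ.
Σ NⱼSⱼ = 5996·0.971 + 23749·0.874 + 21040·1.44 + 13548·1.82 = 81533.702.
n_{County 2} = 1922·13548·1.82 / 81533.702 = 581.2.

581.2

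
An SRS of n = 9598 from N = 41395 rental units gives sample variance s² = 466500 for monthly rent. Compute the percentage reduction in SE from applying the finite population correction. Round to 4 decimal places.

f = n/N = 9598/41395 = 0.23186375.
SE_no-fpc = √(s²/n) = 6.971648; SE_fpc = √((1−f)s²/n) = 6.1101881.
Ratio = √(1−f) = 0.87643382. Reduction = 100·(1 − 0.87643382) = 12.3566%.

12.3566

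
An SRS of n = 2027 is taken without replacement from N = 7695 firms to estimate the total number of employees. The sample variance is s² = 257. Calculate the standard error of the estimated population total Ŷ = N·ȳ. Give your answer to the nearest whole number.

Var(Ŷ) = N²·Var(ȳ) = N²·(1 − n/N)·s²/n.
f = 2027/7695 = 0.26341780; Var(ȳ) = 0.73658220·257/2027 = 0.093390047.
Var(Ŷ) = 7695² · 0.093390047 = 5.5299072 × 10^6.
SE(Ŷ) = √(5.5299072 × 10^6) = 2352.

2352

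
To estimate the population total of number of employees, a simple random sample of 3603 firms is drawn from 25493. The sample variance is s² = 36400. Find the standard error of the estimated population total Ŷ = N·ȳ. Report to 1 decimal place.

75084.8

Var(Ŷ) = N²·Var(ȳ) = N²·(1 − n/N)·s²/n.
f = 3603/25493 = 0.14133291; Var(ȳ) = 0.85866709·36400/3603 = 8.6748493.
Var(Ŷ) = 25493² · 8.6748493 = 5.6377243 × 10^9.
SE(Ŷ) = √(5.6377243 × 10^9) = 75084.8.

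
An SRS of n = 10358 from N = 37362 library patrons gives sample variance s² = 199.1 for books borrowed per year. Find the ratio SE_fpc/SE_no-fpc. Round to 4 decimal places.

0.8502

f = n/N = 10358/37362 = 0.27723355.
SE_no-fpc = √(s²/n) = 0.13864291; SE_fpc = √((1−f)s²/n) = 0.1178682.
Ratio = √(1−f) = 0.85015672.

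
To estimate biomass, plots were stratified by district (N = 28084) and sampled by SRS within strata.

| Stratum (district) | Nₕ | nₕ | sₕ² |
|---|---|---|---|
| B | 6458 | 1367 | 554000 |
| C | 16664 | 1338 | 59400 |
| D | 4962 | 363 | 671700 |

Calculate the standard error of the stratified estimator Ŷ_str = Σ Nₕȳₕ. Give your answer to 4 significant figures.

258600

Var(Ŷ_str) = Σₕ Nₕ²(1 − fₕ)sₕ²/nₕ.
B: 6458²·(1 − 1367/6458)·554000/1367 = 1.3324238 × 10^10.
C: 16664²·(1 − 1338/16664)·59400/1338 = 1.1338051 × 10^10.
D: 4962²·(1 − 363/4962)·671700/363 = 4.222687 × 10^10.
Sum = 6.6889159 × 10^10.
SE = √(6.6889159 × 10^10) = 258600.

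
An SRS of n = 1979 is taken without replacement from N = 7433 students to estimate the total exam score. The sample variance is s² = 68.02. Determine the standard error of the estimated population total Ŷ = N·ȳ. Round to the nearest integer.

Var(Ŷ) = N²·Var(ȳ) = N²·(1 − n/N)·s²/n.
f = 1979/7433 = 0.26624512; Var(ȳ) = 0.73375488·68.02/1979 = 0.025219811.
Var(Ŷ) = 7433² · 0.025219811 = 1.3933817 × 10^6.
SE(Ŷ) = √(1.3933817 × 10^6) = 1180.

1180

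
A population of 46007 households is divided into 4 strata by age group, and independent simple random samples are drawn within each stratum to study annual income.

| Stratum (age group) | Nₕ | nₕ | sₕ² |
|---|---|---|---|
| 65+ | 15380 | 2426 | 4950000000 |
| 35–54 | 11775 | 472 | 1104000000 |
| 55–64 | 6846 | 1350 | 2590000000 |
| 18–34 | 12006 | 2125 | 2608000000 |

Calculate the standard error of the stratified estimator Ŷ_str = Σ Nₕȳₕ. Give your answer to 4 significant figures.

Var(Ŷ_str) = Σₕ Nₕ²(1 − fₕ)sₕ²/nₕ.
65+: 15380²·(1 − 2426/15380)·4950000000/2426 = 4.0651318 × 10^14.
35–54: 11775²·(1 − 472/11775)·1104000000/472 = 3.1130186 × 10^14.
55–64: 6846²·(1 − 1350/6846)·2590000000/1350 = 7.2185441 × 10^13.
18–34: 12006²·(1 − 2125/12006)·2608000000/2125 = 1.4559548 × 10^14.
Sum = 9.3559596 × 10^14.
SE = √(9.3559596 × 10^14) = 3.059 × 10^7.

3.059 × 10^7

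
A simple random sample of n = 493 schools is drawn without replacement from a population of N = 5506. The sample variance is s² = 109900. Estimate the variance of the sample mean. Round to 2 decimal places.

202.96

Under SRS without replacement, Var(ȳ) = (1 − f)·s²/n with f = n/N = 493/5506 = 0.08953869.
Var(ȳ) = (1 − 0.08953869)·109900/493 = 0.91046131·222.92089 = 202.96085.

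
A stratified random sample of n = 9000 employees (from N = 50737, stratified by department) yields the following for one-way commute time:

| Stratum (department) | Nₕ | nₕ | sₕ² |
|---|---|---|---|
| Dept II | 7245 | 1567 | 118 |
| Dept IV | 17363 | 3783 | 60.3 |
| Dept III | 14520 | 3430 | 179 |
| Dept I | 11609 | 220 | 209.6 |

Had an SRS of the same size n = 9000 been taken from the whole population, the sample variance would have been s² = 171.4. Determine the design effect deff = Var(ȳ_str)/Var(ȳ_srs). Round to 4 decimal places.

Var(ȳ_str) = Σ Wₕ²(1−fₕ)sₕ²/nₕ with Wₕ = Nₕ/50737:
  Dept II: (7245/50737)²·(1−1567/7245)·118/1567 = 0.0012033646
  Dept IV: (17363/50737)²·(1−3783/17363)·60.3/3783 = 0.0014600104
  Dept III: (14520/50737)²·(1−3430/14520)·179/3430 = 0.0032644311
  Dept I: (11609/50737)²·(1−220/11609)·209.6/220 = 0.048932728
  → Var(ȳ_str) = 0.054860534.
Var(ȳ_srs) = (1 − 9000/50737)·171.4/9000 = 0.015666239.
deff = 0.054860534 / 0.015666239 = 3.5018.

3.5018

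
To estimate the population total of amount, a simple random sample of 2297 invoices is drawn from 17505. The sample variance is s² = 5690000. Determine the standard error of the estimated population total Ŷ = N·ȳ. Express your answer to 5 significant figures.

812070

Var(Ŷ) = N²·Var(ȳ) = N²·(1 − n/N)·s²/n.
f = 2297/17505 = 0.13121965; Var(ȳ) = 0.86878035·5690000/2297 = 2152.0941.
Var(Ŷ) = 17505² · 2152.0941 = 6.5945549 × 10^11.
SE(Ŷ) = √(6.5945549 × 10^11) = 812070.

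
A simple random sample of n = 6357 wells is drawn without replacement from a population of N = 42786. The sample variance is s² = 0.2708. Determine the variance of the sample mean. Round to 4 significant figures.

Under SRS without replacement, Var(ȳ) = (1 − f)·s²/n with f = n/N = 6357/42786 = 0.14857664.
Var(ȳ) = (1 − 0.14857664)·0.2708/6357 = 0.85142336·4.259871 × 10^-5 = 3.6269537 × 10^-5.

3.627 × 10^-5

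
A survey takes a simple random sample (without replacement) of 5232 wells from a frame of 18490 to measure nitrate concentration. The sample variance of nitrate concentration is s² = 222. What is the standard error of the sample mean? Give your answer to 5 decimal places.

Under SRS without replacement, Var(ȳ) = (1 − f)·s²/n with f = n/N = 5232/18490 = 0.28296376.
Var(ȳ) = (1 − 0.28296376)·222/5232 = 0.71703624·0.042431193 = 0.030424703.
SE(ȳ) = √(0.030424703) = 0.17443.

0.17443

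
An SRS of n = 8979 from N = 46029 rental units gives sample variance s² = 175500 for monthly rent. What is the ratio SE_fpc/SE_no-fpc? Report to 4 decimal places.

0.8972

f = n/N = 8979/46029 = 0.19507267.
SE_no-fpc = √(s²/n) = 4.4210413; SE_fpc = √((1−f)s²/n) = 3.9664585.
Ratio = √(1−f) = 0.89717742.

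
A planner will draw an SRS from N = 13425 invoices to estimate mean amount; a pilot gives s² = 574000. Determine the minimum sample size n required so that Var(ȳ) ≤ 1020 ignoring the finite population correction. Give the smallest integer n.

563

Without fpc, n₀ = s²/D = 574000/1020 = 562.7451.
Rounding up, n = 563.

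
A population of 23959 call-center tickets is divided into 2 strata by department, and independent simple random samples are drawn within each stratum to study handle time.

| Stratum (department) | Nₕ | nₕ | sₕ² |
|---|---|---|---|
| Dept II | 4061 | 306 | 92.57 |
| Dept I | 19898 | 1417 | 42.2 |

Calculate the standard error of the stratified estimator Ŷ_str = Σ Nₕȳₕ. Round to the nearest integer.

Var(Ŷ_str) = Σₕ Nₕ²(1 − fₕ)sₕ²/nₕ.
Dept II: 4061²·(1 − 306/4061)·92.57/306 = 4.6130883 × 10^6.
Dept I: 19898²·(1 − 1417/19898)·42.2/1417 = 1.0951598 × 10^7.
Sum = 1.5564686 × 10^7.
SE = √(1.5564686 × 10^7) = 3945.

3945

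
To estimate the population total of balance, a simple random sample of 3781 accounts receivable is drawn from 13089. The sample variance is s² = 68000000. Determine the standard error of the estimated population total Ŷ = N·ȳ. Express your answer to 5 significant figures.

1.4802 × 10^6

Var(Ŷ) = N²·Var(ȳ) = N²·(1 − n/N)·s²/n.
f = 3781/13089 = 0.28886852; Var(ȳ) = 0.71113148·68000000/3781 = 12789.458.
Var(Ŷ) = 13089² · 12789.458 = 2.1911145 × 10^12.
SE(Ŷ) = √(2.1911145 × 10^12) = 1.4802 × 10^6.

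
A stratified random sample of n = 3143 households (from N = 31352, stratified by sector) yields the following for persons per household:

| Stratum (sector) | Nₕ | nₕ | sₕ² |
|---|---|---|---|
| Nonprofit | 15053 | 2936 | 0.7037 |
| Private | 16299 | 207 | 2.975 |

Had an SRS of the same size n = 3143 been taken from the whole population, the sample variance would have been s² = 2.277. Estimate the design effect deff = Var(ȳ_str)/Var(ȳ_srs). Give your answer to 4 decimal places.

5.9515

Var(ȳ_str) = Σ Wₕ²(1−fₕ)sₕ²/nₕ with Wₕ = Nₕ/31352:
  Nonprofit: (15053/31352)²·(1−2936/15053)·0.7037/2936 = 4.4475329 × 10^-5
  Private: (16299/31352)²·(1−207/16299)·2.975/207 = 0.0038349271
  → Var(ȳ_str) = 0.0038794024.
Var(ȳ_srs) = (1 − 3143/31352)·2.277/3143 = 6.5184012 × 10^-4.
deff = 0.0038794024 / (6.5184012 × 10^-4) = 5.9515.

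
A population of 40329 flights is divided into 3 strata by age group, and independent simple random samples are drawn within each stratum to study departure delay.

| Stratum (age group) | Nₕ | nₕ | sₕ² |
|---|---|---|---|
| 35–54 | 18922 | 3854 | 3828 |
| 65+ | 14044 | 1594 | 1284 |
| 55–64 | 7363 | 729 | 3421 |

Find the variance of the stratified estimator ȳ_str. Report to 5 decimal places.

0.40165

Var(ȳ_str) = Σₕ Wₕ²(1 − fₕ)sₕ²/nₕ with Wₕ = Nₕ/N, N = 40329.
35–54: Wₕ = 0.46919090; term = 0.46919090²·(1 − 0.20367826)·3828/3854 = 0.17411972.
65+: Wₕ = 0.34823576; term = 0.34823576²·(1 − 0.11350043)·1284/1594 = 0.086596826.
55–64: Wₕ = 0.18257333; term = 0.18257333²·(1 − 0.09900856)·3421/729 = 0.14093566.
Sum = 0.40165221.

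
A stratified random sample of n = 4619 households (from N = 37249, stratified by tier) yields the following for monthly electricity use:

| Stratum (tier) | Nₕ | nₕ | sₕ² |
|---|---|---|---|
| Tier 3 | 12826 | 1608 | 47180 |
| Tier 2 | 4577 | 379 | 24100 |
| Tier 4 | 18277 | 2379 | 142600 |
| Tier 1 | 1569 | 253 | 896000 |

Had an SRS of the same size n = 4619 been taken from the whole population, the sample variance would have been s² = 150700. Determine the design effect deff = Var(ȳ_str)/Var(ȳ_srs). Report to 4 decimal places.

0.7609

Var(ȳ_str) = Σ Wₕ²(1−fₕ)sₕ²/nₕ with Wₕ = Nₕ/37249:
  Tier 3: (12826/37249)²·(1−1608/12826)·47180/1608 = 3.0426313
  Tier 2: (4577/37249)²·(1−379/4577)·24100/379 = 0.88058634
  Tier 4: (18277/37249)²·(1−2379/18277)·142600/2379 = 12.552876
  Tier 1: (1569/37249)²·(1−253/1569)·896000/253 = 5.2703212
  → Var(ȳ_str) = 21.746415.
Var(ȳ_srs) = (1 − 4619/37249)·150700/4619 = 28.580363.
deff = 21.746415 / 28.580363 = 0.7609.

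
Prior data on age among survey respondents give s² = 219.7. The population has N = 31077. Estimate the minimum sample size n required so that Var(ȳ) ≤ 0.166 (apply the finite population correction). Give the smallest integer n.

1270

Without fpc, n₀ = s²/D = 219.7/0.166 = 1323.4940.
With fpc, (1 − n/N)·s²/n ≤ D requires n ≥ n₀/(1 + n₀/N) = 1323.4940/(1 + 1323.4940/31077) = 1269.4320.
Rounding up, n = 1270.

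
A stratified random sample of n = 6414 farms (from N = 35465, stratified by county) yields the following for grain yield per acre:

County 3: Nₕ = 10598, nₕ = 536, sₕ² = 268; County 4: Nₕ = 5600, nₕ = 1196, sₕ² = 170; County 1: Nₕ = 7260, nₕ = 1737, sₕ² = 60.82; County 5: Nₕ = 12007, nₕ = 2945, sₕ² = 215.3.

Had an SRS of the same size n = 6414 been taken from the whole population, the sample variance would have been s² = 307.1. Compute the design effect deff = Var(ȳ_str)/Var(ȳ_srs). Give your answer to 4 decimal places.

Var(ȳ_str) = Σ Wₕ²(1−fₕ)sₕ²/nₕ with Wₕ = Nₕ/35465:
  County 3: (10598/35465)²·(1−536/10598)·268/536 = 0.042391453
  County 4: (5600/35465)²·(1−1196/5600)·170/1196 = 0.0027871038
  County 1: (7260/35465)²·(1−1737/7260)·60.82/1737 = 0.0011162419
  County 5: (12007/35465)²·(1−2945/12007)·215.3/2945 = 0.0063243715
  → Var(ȳ_str) = 0.05261917.
Var(ȳ_srs) = (1 − 6414/35465)·307.1/6414 = 0.039220397.
deff = 0.05261917 / 0.039220397 = 1.3416.

1.3416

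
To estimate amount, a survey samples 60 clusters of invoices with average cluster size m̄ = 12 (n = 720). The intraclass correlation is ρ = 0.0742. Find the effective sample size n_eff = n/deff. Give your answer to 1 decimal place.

deff = 1 + (12 − 1)·0.0742 = 1 + 0.8162 = 1.8162.
n_eff = 720 / 1.8162 = 396.4.

396.4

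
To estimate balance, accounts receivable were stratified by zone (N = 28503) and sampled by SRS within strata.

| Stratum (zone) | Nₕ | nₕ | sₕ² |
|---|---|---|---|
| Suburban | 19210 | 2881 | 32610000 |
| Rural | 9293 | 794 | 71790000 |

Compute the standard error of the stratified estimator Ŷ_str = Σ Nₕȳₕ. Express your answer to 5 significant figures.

Var(Ŷ_str) = Σₕ Nₕ²(1 − fₕ)sₕ²/nₕ.
Suburban: 19210²·(1 − 2881/19210)·32610000/2881 = 3.5505407 × 10^12.
Rural: 9293²·(1 − 794/9293)·71790000/794 = 7.1411346 × 10^12.
Sum = 1.0691675 × 10^13.
SE = √(1.0691675 × 10^13) = 3.2698 × 10^6.

3.2698 × 10^6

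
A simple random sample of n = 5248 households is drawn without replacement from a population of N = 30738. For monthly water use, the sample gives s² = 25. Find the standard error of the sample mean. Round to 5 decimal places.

0.06285

Under SRS without replacement, Var(ȳ) = (1 − f)·s²/n with f = n/N = 5248/30738 = 0.17073329.
Var(ȳ) = (1 − 0.17073329)·25/5248 = 0.82926671·0.0047637195 = 0.003950394.
SE(ȳ) = √(0.003950394) = 0.06285.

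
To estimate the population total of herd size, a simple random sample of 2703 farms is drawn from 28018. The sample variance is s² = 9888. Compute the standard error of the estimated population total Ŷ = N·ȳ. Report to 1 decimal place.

Var(Ŷ) = N²·Var(ȳ) = N²·(1 − n/N)·s²/n.
f = 2703/28018 = 0.09647370; Var(ȳ) = 0.90352630·9888/2703 = 3.3052416.
Var(Ŷ) = 28018² · 3.3052416 = 2.5946422 × 10^9.
SE(Ŷ) = √(2.5946422 × 10^9) = 50937.6.

50937.6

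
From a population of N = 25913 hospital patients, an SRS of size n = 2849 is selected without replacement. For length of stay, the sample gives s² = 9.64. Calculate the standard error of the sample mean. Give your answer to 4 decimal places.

0.0549

Under SRS without replacement, Var(ȳ) = (1 − f)·s²/n with f = n/N = 2849/25913 = 0.10994482.
Var(ȳ) = (1 − 0.10994482)·9.64/2849 = 0.89005518·0.0033836434 = 0.0030116293.
SE(ȳ) = √(0.0030116293) = 0.0549.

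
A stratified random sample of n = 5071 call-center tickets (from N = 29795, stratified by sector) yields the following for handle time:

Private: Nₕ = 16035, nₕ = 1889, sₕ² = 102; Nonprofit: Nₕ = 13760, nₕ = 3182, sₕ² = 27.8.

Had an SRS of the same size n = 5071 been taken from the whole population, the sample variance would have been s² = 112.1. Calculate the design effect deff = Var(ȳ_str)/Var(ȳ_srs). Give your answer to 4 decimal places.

Var(ȳ_str) = Σ Wₕ²(1−fₕ)sₕ²/nₕ with Wₕ = Nₕ/29795:
  Private: (16035/29795)²·(1−1889/16035)·102/1889 = 0.013796981
  Nonprofit: (13760/29795)²·(1−3182/13760)·27.8/3182 = 0.0014324512
  → Var(ȳ_str) = 0.015229432.
Var(ȳ_srs) = (1 − 5071/29795)·112.1/5071 = 0.018343717.
deff = 0.015229432 / 0.018343717 = 0.8302.

0.8302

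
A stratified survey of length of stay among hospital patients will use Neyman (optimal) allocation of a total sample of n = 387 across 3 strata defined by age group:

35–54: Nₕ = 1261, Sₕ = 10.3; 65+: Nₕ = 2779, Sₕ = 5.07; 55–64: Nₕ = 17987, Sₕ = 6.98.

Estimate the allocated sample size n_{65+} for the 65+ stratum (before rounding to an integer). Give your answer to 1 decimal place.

35.7

Neyman allocation: nₕ = n·NₕSₕ / Σⱼ NⱼSⱼ.
Σ NⱼSⱼ = 1261·10.3 + 2779·5.07 + 17987·6.98 = 152627.09.
n_{65+} = 387·2779·5.07 / 152627.09 = 35.7.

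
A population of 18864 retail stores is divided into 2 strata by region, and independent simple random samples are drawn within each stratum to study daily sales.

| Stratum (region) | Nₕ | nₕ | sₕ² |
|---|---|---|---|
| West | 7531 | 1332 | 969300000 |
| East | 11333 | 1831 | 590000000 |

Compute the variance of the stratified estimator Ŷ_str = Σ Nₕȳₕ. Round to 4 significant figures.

Var(Ŷ_str) = Σₕ Nₕ²(1 − fₕ)sₕ²/nₕ.
West: 7531²·(1 − 1332/7531)·969300000/1332 = 3.397256 × 10^13.
East: 11333²·(1 − 1831/11333)·590000000/1831 = 3.4699529 × 10^13.
Sum = 6.8672089 × 10^13.

6.867 × 10^13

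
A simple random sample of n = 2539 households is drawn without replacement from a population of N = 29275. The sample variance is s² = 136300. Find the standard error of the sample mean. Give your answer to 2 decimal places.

Under SRS without replacement, Var(ȳ) = (1 − f)·s²/n with f = n/N = 2539/29275 = 0.08672929.
Var(ȳ) = (1 − 0.08672929)·136300/2539 = 0.91327071·53.682552 = 49.026702.
SE(ȳ) = √(49.026702) = 7.00.

7.00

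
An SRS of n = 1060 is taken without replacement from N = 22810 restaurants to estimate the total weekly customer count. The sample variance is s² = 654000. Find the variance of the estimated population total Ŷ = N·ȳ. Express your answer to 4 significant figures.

Var(Ŷ) = N²·Var(ȳ) = N²·(1 − n/N)·s²/n.
f = 1060/22810 = 0.04647085; Var(ȳ) = 0.95352915·654000/1060 = 588.3095.
Var(Ŷ) = 22810² · 588.3095 = 3.0609514 × 10^11.

3.061 × 10^11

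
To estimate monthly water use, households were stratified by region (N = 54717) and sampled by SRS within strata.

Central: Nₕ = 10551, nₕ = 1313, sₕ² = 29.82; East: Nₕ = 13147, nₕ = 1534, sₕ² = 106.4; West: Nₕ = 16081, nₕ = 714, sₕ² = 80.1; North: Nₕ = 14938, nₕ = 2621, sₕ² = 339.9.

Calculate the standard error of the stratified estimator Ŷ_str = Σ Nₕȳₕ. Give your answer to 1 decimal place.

8024.1

Var(Ŷ_str) = Σₕ Nₕ²(1 − fₕ)sₕ²/nₕ.
Central: 10551²·(1 − 1313/10551)·29.82/1313 = 2.2136782 × 10^6.
East: 13147²·(1 − 1534/13147)·106.4/1534 = 1.058979 × 10^7.
West: 16081²·(1 − 714/16081)·80.1/714 = 2.7722759 × 10^7.
North: 14938²·(1 − 2621/14938)·339.9/2621 = 2.386061 × 10^7.
Sum = 6.4386837 × 10^7.
SE = √(6.4386837 × 10^7) = 8024.1.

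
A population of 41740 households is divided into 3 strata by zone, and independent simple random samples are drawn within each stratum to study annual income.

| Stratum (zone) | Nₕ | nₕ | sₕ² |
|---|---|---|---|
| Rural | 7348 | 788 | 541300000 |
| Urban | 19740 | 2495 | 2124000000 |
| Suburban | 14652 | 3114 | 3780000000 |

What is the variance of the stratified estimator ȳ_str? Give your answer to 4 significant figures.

303100

Var(ȳ_str) = Σₕ Wₕ²(1 − fₕ)sₕ²/nₕ with Wₕ = Nₕ/N, N = 41740.
Rural: Wₕ = 0.17604217; term = 0.17604217²·(1 − 0.10724007)·541300000/788 = 19005.527.
Urban: Wₕ = 0.47292765; term = 0.47292765²·(1 − 0.12639311)·2124000000/2495 = 166337.21.
Suburban: Wₕ = 0.35103019; term = 0.35103019²·(1 − 0.21253071)·3780000000/3114 = 117786.56.
Sum = 303129.3.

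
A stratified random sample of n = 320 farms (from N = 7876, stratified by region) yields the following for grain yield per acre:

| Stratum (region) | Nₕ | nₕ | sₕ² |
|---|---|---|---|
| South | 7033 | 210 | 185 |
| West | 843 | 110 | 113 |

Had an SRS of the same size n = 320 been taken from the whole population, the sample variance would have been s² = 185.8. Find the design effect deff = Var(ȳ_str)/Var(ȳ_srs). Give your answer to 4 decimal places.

Var(ȳ_str) = Σ Wₕ²(1−fₕ)sₕ²/nₕ with Wₕ = Nₕ/7876:
  South: (7033/7876)²·(1−210/7033)·185/210 = 0.68148611
  West: (843/7876)²·(1−110/843)·113/110 = 0.010233069
  → Var(ȳ_str) = 0.69171918.
Var(ȳ_srs) = (1 − 320/7876)·185.8/320 = 0.55703434.
deff = 0.69171918 / 0.55703434 = 1.2418.

1.2418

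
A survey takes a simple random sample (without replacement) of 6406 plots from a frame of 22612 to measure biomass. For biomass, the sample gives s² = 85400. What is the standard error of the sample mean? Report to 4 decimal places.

Under SRS without replacement, Var(ȳ) = (1 − f)·s²/n with f = n/N = 6406/22612 = 0.28330090.
Var(ȳ) = (1 − 0.28330090)·85400/6406 = 0.71669910·13.331252 = 9.5544962.
SE(ȳ) = √(9.5544962) = 3.0910.

3.0910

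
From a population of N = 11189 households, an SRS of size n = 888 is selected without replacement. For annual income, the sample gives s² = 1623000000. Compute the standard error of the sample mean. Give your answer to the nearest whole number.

1297

Under SRS without replacement, Var(ȳ) = (1 − f)·s²/n with f = n/N = 888/11189 = 0.07936366.
Var(ȳ) = (1 − 0.07936366)·1623000000/888 = 0.92063634·1.8277027 × 10^6 = 1.6826495 × 10^6.
SE(ȳ) = √(1.6826495 × 10^6) = 1297.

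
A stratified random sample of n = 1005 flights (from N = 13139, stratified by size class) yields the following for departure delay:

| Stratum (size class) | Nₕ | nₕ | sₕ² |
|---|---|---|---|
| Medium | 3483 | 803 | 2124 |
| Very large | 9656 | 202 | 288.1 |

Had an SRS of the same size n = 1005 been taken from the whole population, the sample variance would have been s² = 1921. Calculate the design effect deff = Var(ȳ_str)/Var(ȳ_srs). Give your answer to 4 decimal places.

Var(ȳ_str) = Σ Wₕ²(1−fₕ)sₕ²/nₕ with Wₕ = Nₕ/13139:
  Medium: (3483/13139)²·(1−803/3483)·2124/803 = 0.14302192
  Very large: (9656/13139)²·(1−202/9656)·288.1/202 = 0.75418887
  → Var(ȳ_str) = 0.89721079.
Var(ȳ_srs) = (1 − 1005/13139)·1921/1005 = 1.7652368.
deff = 0.89721079 / 1.7652368 = 0.5083.

0.5083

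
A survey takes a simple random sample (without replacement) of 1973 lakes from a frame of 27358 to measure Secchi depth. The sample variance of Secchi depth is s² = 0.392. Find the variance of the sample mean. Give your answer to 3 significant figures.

1.84 × 10^-4

Under SRS without replacement, Var(ȳ) = (1 − f)·s²/n with f = n/N = 1973/27358 = 0.07211784.
Var(ȳ) = (1 − 0.07211784)·0.392/1973 = 0.92788216·1.9868221 × 10^-4 = 1.8435368 × 10^-4.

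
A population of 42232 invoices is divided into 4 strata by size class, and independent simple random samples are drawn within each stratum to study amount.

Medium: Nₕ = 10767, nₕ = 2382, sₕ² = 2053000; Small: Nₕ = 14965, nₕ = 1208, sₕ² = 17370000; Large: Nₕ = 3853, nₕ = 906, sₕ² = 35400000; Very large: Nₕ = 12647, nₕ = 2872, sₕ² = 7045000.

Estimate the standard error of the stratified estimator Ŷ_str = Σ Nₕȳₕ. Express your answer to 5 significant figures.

1.9455 × 10^6

Var(Ŷ_str) = Σₕ Nₕ²(1 − fₕ)sₕ²/nₕ.
Medium: 10767²·(1 − 2382/10767)·2053000/2382 = 7.7811712 × 10^10.
Small: 14965²·(1 − 1208/14965)·17370000/1208 = 2.9602838 × 10^12.
Large: 3853²·(1 − 906/3853)·35400000/906 = 4.4366402 × 10^11.
Very large: 12647²·(1 − 2872/12647)·7045000/2872 = 3.0325003 × 10^11.
Sum = 3.7850096 × 10^12.
SE = √(3.7850096 × 10^12) = 1.9455 × 10^6.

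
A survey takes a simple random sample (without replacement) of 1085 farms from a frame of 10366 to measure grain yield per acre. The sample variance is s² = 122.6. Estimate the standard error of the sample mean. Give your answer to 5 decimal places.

0.31807

Under SRS without replacement, Var(ȳ) = (1 − f)·s²/n with f = n/N = 1085/10366 = 0.10466911.
Var(ȳ) = (1 − 0.10466911)·122.6/1085 = 0.89533089·0.11299539 = 0.10116826.
SE(ȳ) = √(0.10116826) = 0.31807.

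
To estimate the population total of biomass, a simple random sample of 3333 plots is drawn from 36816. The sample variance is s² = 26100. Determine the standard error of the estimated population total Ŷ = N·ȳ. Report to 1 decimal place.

Var(Ŷ) = N²·Var(ȳ) = N²·(1 − n/N)·s²/n.
f = 3333/36816 = 0.09053129; Var(ȳ) = 0.90946871·26100/3333 = 7.1218522.
Var(Ŷ) = 36816² · 7.1218522 = 9.6530856 × 10^9.
SE(Ŷ) = √(9.6530856 × 10^9) = 98250.1.

98250.1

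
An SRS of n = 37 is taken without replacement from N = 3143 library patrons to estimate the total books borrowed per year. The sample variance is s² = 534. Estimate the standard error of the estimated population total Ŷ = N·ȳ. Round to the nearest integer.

Var(Ŷ) = N²·Var(ȳ) = N²·(1 − n/N)·s²/n.
f = 37/3143 = 0.01177219; Var(ȳ) = 0.98822781·534/37 = 14.262531.
Var(Ŷ) = 3143² · 14.262531 = 1.4089169 × 10^8.
SE(Ŷ) = √(1.4089169 × 10^8) = 11870.

11870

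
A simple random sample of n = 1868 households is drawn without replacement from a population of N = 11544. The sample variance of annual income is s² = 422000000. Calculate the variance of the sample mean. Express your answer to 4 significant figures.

189400

Under SRS without replacement, Var(ȳ) = (1 − f)·s²/n with f = n/N = 1868/11544 = 0.16181566.
Var(ȳ) = (1 − 0.16181566)·422000000/1868 = 0.83818434·225910.06 = 189354.28.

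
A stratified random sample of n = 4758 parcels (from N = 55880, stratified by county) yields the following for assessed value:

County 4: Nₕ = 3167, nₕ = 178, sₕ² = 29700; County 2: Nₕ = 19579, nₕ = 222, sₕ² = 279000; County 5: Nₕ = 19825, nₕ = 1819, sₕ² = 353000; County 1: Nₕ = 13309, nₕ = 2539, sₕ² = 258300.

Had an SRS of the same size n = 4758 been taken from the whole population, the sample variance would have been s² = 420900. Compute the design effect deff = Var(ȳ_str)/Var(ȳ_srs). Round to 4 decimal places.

Var(ȳ_str) = Σ Wₕ²(1−fₕ)sₕ²/nₕ with Wₕ = Nₕ/55880:
  County 4: (3167/55880)²·(1−178/3167)·29700/178 = 0.5058219
  County 2: (19579/55880)²·(1−222/19579)·279000/222 = 152.53412
  County 5: (19825/55880)²·(1−1819/19825)·353000/1819 = 22.185011
  County 1: (13309/55880)²·(1−2539/13309)·258300/2539 = 4.6699264
  → Var(ȳ_str) = 179.89488.
Var(ȳ_srs) = (1 − 4758/55880)·420900/4758 = 80.929327.
deff = 179.89488 / 80.929327 = 2.2229.

2.2229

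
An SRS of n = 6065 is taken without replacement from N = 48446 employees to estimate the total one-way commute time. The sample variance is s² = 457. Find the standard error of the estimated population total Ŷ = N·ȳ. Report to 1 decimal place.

12438.2

Var(Ŷ) = N²·Var(ȳ) = N²·(1 − n/N)·s²/n.
f = 6065/48446 = 0.12519093; Var(ȳ) = 0.87480907·457/6065 = 0.065917188.
Var(Ŷ) = 48446² · 0.065917188 = 1.5470862 × 10^8.
SE(Ŷ) = √(1.5470862 × 10^8) = 12438.2.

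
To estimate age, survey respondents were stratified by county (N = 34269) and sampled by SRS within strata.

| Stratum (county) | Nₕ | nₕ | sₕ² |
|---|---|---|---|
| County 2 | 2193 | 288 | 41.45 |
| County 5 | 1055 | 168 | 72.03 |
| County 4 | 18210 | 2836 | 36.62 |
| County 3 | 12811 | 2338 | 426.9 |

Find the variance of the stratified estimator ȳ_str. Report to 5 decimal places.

0.02479

Var(ȳ_str) = Σₕ Wₕ²(1 − fₕ)sₕ²/nₕ with Wₕ = Nₕ/N, N = 34269.
County 2: Wₕ = 0.06399370; term = 0.06399370²·(1 − 0.13132695)·41.45/288 = 5.1199155 × 10^-4.
County 5: Wₕ = 0.03078584; term = 0.03078584²·(1 − 0.15924171)·72.03/168 = 3.4164679 × 10^-4.
County 4: Wₕ = 0.53138405; term = 0.53138405²·(1 − 0.15573861)·36.62/2836 = 0.0030782655.
County 3: Wₕ = 0.37383641; term = 0.37383641²·(1 − 0.18249941)·426.9/2338 = 0.020860894.
Sum = 0.024792798.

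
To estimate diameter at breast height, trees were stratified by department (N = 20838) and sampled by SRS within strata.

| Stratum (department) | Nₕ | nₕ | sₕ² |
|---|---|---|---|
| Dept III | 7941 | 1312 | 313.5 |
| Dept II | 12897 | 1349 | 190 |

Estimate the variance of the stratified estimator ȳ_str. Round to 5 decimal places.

Var(ȳ_str) = Σₕ Wₕ²(1 − fₕ)sₕ²/nₕ with Wₕ = Nₕ/N, N = 20838.
Dept III: Wₕ = 0.38108264; term = 0.38108264²·(1 − 0.16521849)·313.5/1312 = 0.028967756.
Dept II: Wₕ = 0.61891736; term = 0.61891736²·(1 − 0.10459797)·190/1349 = 0.048308668.
Sum = 0.077276424.

0.07728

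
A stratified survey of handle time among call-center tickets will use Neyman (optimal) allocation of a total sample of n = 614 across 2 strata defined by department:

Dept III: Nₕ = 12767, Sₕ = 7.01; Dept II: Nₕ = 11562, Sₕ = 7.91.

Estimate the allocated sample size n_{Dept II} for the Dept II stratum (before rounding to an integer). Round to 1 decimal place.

Neyman allocation: nₕ = n·NₕSₕ / Σⱼ NⱼSⱼ.
Σ NⱼSⱼ = 12767·7.01 + 11562·7.91 = 180952.09.
n_{Dept II} = 614·11562·7.91 / 180952.09 = 310.3.

310.3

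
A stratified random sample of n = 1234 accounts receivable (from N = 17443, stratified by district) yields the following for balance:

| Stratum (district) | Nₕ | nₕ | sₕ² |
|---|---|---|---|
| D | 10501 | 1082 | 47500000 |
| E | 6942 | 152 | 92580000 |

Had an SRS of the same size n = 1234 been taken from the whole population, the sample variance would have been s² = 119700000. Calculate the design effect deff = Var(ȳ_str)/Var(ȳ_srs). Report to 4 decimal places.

Var(ȳ_str) = Σ Wₕ²(1−fₕ)sₕ²/nₕ with Wₕ = Nₕ/17443:
  D: (10501/17443)²·(1−1082/10501)·47500000/1082 = 14271.166
  E: (6942/17443)²·(1−152/6942)·92580000/152 = 94359.496
  → Var(ȳ_str) = 108630.66.
Var(ȳ_srs) = (1 − 1234/17443)·119700000/1234 = 90139.269.
deff = 108630.66 / 90139.269 = 1.2051.

1.2051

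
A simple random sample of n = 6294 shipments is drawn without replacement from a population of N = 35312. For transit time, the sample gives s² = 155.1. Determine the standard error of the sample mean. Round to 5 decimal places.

Under SRS without replacement, Var(ȳ) = (1 − f)·s²/n with f = n/N = 6294/35312 = 0.17823969.
Var(ȳ) = (1 − 0.17823969)·155.1/6294 = 0.82176031·0.024642517 = 0.020250242.
SE(ȳ) = √(0.020250242) = 0.14230.

0.14230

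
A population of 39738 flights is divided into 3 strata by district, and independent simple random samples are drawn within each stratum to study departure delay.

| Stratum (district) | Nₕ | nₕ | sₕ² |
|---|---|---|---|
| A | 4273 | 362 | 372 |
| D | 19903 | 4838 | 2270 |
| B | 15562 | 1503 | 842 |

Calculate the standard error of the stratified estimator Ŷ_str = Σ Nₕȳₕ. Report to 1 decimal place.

16745.9

Var(Ŷ_str) = Σₕ Nₕ²(1 − fₕ)sₕ²/nₕ.
A: 4273²·(1 − 362/4273)·372/362 = 1.7173352 × 10^7.
D: 19903²·(1 − 4838/19903)·2270/4838 = 1.4068496 × 10^8.
B: 15562²·(1 − 1503/15562)·842/1503 = 1.2256683 × 10^8.
Sum = 2.8042514 × 10^8.
SE = √(2.8042514 × 10^8) = 16745.9.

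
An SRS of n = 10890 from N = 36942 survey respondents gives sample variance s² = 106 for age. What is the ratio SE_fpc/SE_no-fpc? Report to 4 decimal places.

f = n/N = 10890/36942 = 0.29478642.
SE_no-fpc = √(s²/n) = 0.098659519; SE_fpc = √((1−f)s²/n) = 0.0828513.
Ratio = √(1−f) = 0.83976996.

0.8398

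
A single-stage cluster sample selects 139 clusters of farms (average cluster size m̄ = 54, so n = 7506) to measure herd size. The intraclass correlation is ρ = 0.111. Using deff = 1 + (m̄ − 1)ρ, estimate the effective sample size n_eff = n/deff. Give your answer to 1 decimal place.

deff = 1 + (54 − 1)·0.111 = 1 + 5.883 = 6.883.
n_eff = 7506 / 6.883 = 1090.5.

1090.5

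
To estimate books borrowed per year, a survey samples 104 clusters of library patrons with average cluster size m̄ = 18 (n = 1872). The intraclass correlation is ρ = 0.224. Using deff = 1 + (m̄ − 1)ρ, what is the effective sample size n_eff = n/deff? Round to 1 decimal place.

389.4

deff = 1 + (18 − 1)·0.224 = 1 + 3.808 = 4.808.
n_eff = 1872 / 4.808 = 389.4.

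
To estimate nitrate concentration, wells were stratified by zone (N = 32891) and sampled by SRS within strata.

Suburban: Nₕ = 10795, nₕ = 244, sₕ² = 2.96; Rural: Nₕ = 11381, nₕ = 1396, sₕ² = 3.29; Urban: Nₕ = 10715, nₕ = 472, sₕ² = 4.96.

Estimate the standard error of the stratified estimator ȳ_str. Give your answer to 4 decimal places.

Var(ȳ_str) = Σₕ Wₕ²(1 − fₕ)sₕ²/nₕ with Wₕ = Nₕ/N, N = 32891.
Suburban: Wₕ = 0.32820528; term = 0.32820528²·(1 − 0.02260306)·2.96/244 = 0.001277215.
Rural: Wₕ = 0.34602171; term = 0.34602171²·(1 − 0.12266057)·3.29/1396 = 2.4756248 × 10^-4.
Urban: Wₕ = 0.32577301; term = 0.32577301²·(1 − 0.04405040)·4.96/472 = 0.001066117.
Sum = 0.0025908945.
SE = √(0.0025908945) = 0.0509.

0.0509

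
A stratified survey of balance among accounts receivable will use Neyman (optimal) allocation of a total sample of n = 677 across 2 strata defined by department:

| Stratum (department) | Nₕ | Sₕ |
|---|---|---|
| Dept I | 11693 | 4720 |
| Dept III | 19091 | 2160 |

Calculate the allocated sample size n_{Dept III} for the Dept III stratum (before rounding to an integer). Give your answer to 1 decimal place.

289.5

Neyman allocation: nₕ = n·NₕSₕ / Σⱼ NⱼSⱼ.
Σ NⱼSⱼ = 11693·4720 + 19091·2160 = 9.642752 × 10^7.
n_{Dept III} = 677·19091·2160 / (9.642752 × 10^7) = 289.5.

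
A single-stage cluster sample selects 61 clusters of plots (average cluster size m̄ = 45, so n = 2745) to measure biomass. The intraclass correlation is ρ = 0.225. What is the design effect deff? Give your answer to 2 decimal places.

deff = 1 + (45 − 1)·0.225 = 1 + 9.9 = 10.9.

10.90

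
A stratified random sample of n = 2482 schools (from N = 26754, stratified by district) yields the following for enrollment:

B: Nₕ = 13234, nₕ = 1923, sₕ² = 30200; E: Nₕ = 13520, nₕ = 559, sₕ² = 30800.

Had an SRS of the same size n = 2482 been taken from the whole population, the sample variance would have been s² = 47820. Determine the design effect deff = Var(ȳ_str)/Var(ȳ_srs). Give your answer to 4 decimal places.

0.9596

Var(ȳ_str) = Σ Wₕ²(1−fₕ)sₕ²/nₕ with Wₕ = Nₕ/26754:
  B: (13234/26754)²·(1−1923/13234)·30200/1923 = 3.2842964
  E: (13520/26754)²·(1−559/13520)·30800/559 = 13.488904
  → Var(ȳ_str) = 16.7732.
Var(ȳ_srs) = (1 − 2482/26754)·47820/2482 = 17.479324.
deff = 16.7732 / 17.479324 = 0.9596.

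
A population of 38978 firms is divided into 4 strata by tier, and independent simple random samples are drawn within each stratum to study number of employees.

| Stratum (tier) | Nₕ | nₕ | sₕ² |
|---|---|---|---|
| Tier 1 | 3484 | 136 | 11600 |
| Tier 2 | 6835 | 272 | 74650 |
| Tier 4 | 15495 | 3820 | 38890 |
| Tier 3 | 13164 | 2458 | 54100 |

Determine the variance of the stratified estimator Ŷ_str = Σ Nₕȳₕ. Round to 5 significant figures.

Var(Ŷ_str) = Σₕ Nₕ²(1 − fₕ)sₕ²/nₕ.
Tier 1: 3484²·(1 − 136/3484)·11600/136 = 9.9490744 × 10^8.
Tier 2: 6835²·(1 − 272/6835)·74650/272 = 1.2311241 × 10^10.
Tier 4: 15495²·(1 − 3820/15495)·38890/3820 = 1.8417176 × 10^9.
Tier 3: 13164²·(1 − 2458/13164)·54100/2458 = 3.1019193 × 10^9.
Sum = 1.8249785 × 10^10.

1.8250 × 10^10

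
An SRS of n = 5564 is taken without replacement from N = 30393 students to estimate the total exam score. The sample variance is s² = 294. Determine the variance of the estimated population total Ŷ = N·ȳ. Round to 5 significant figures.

3.9874 × 10^7

Var(Ŷ) = N²·Var(ȳ) = N²·(1 − n/N)·s²/n.
f = 5564/30393 = 0.18306847; Var(ȳ) = 0.81693153·294/5564 = 0.043166404.
Var(Ŷ) = 30393² · 0.043166404 = 3.9874294 × 10^7.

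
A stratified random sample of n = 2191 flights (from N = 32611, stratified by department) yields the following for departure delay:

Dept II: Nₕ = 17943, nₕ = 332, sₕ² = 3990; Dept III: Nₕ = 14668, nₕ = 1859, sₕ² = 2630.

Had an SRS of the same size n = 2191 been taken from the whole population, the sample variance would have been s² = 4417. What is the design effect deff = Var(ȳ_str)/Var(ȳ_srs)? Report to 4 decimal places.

2.0318

Var(ȳ_str) = Σ Wₕ²(1−fₕ)sₕ²/nₕ with Wₕ = Nₕ/32611:
  Dept II: (17943/32611)²·(1−332/17943)·3990/332 = 3.5709655
  Dept III: (14668/32611)²·(1−1859/14668)·2630/1859 = 0.24993913
  → Var(ȳ_str) = 3.8209046.
Var(ȳ_srs) = (1 − 2191/32611)·4417/2191 = 1.8805293.
deff = 3.8209046 / 1.8805293 = 2.0318.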